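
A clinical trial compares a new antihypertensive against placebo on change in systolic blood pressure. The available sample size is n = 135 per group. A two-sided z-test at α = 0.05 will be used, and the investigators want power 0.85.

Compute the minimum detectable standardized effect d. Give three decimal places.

d ≈ 0.365

Required noncentrality: δ = z_{0.025} + z_{0.15} = 1.960 + 1.036 = 2.996.
(Lower-tail contribution to power is negligible for δ > 0.)
δ = d·√(n/2) ⇒ d = δ/√(n/2) = 2.996/√(135/2) = 0.3647.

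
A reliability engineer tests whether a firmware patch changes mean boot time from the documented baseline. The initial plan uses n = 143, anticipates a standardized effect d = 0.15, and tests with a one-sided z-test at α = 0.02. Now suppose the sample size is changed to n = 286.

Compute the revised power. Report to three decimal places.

With n = 286: δ = d·√n = 0.15 × √286 = 2.5367. Critical value z_{0.02} = 2.054.
Revised power = Φ(δ − 2.054) = Φ(0.483) = 0.6854.

Power ≈ 0.685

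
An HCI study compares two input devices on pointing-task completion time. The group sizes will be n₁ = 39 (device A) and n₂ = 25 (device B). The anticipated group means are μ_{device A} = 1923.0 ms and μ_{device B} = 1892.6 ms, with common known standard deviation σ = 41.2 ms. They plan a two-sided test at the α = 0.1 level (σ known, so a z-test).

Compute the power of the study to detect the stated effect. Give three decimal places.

Power ≈ 0.892

Standardized effect: d = |μ_{device A} − μ_{device B}| / σ = |1923.0 − 1892.6| / 41.2 = 0.7379
Noncentrality parameter: δ = d / √(1/n₁ + 1/n₂) = 0.7379 / √(1/39 + 1/25) = 2.8800
Critical value for a two-sided test at α = 0.1: z_{α/2} = 1.645.
Power = Φ(δ − 1.645) + Φ(−δ − 1.645) = Φ(1.235) + Φ(-4.525) = 0.8916 + 0.0000 = 0.8916.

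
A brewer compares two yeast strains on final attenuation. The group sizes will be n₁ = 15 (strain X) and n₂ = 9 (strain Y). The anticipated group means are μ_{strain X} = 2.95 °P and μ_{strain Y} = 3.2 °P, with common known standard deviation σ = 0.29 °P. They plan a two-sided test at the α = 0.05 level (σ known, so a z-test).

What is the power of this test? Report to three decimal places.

Power ≈ 0.534

Standardized effect: d = |μ_{strain X} − μ_{strain Y}| / σ = |2.95 − 3.2| / 0.29 = 0.8621
Noncentrality parameter: δ = d / √(1/n₁ + 1/n₂) = 0.8621 / √(1/15 + 1/9) = 2.0446
Critical value for a two-sided test at α = 0.05: z_{α/2} = 1.960.
Power = Φ(δ − 1.960) + Φ(−δ − 1.960) = Φ(0.085) + Φ(-4.005) = 0.5337 + 0.0000 = 0.5337.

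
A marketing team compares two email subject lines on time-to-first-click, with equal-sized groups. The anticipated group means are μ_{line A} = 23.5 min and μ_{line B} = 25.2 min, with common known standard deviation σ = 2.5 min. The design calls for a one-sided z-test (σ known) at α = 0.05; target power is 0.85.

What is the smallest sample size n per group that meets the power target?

Standardized effect: d = |μ_{line A} − μ_{line B}| / σ = |23.5 − 25.2| / 2.5 = 0.6800
Set Φ(δ − 1.645) = 0.85; then δ − 1.645 = Φ⁻¹(0.85) = 1.036, giving δ = 2.681.
δ = d·√(n/2) ⇒ n = 2(δ/d)² = 2 × (2.681 / 0.6800)² = 31.10.
Round up to the next whole unit.

n = 32 per group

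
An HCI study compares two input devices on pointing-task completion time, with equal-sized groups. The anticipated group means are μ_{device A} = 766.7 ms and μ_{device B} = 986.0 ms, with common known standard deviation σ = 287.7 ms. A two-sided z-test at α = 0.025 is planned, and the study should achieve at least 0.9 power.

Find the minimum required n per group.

Standardized effect: d = |μ_{device A} − μ_{device B}| / σ = |766.7 − 986.0| / 287.7 = 0.7623
Set Φ(δ − 2.241) = 0.9; then δ − 2.241 = Φ⁻¹(0.9) = 1.282, giving δ = 3.523.
(For δ > 0 the lower-tail rejection region contributes negligibly to power, so the one-term inversion is standard.)
δ = d·√(n/2) ⇒ n = 2(δ/d)² = 2 × (3.523 / 0.7623)² = 42.72.
Round up to the next whole unit.

n = 43 per group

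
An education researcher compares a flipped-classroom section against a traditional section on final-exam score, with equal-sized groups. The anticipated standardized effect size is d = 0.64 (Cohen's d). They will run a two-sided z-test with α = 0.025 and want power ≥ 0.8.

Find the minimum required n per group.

Set Φ(δ − 2.241) = 0.8; then δ − 2.241 = Φ⁻¹(0.8) = 0.842, giving δ = 3.083.
(For δ > 0 the lower-tail rejection region contributes negligibly to power, so the one-term inversion is standard.)
δ = d·√(n/2) ⇒ n = 2(δ/d)² = 2 × (3.083 / 0.64)² = 46.41.
Round up to the next whole unit.

n = 47 per group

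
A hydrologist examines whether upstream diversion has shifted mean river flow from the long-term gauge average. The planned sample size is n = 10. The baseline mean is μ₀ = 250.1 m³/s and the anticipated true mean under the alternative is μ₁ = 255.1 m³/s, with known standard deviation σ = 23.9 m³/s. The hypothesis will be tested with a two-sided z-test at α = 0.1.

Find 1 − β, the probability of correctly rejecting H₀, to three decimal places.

Standardized effect: d = |μ₁ − μ₀| / σ = |255.1 − 250.1| / 23.9 = 0.2092
Noncentrality parameter: δ = d·√n = 0.2092 × √10 = 0.6616
Two-sided α = 0.1 → critical value z_{0.05} = 1.645.
Power = Φ(δ − 1.645) + Φ(−δ − 1.645) = Φ(-0.983) + Φ(-2.306) = 0.1627 + 0.0105 = 0.1733.

Power ≈ 0.173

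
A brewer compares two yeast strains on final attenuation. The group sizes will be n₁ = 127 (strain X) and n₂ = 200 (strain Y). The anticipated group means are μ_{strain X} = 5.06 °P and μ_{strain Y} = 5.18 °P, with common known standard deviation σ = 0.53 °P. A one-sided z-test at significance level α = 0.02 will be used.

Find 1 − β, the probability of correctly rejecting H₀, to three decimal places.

Power ≈ 0.477

Standardized effect: d = |μ_{strain X} − μ_{strain Y}| / σ = |5.06 − 5.18| / 0.53 = 0.2264
Noncentrality parameter: λ = d / √(1/n₁ + 1/n₂) = 0.2264 / √(1/127 + 1/200) = 1.9955
One-sided α = 0.02 → critical value z_{0.02} = 2.054.
Power = P(Z > 2.054 − λ) = Φ(-0.058) = 0.4768.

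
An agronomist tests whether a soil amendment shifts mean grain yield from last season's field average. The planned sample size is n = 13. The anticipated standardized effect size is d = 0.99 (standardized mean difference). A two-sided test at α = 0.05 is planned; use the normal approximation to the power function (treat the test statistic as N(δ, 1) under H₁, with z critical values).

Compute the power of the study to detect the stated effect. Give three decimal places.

Noncentrality parameter: δ = d·√n = 0.99 × √13 = 3.5695
Critical value for a two-sided test at α = 0.05: z_{α/2} = 1.960.
Power = Φ(δ − 1.960) + Φ(−δ − 1.960) = Φ(1.610) + Φ(-5.529) = 0.9462 + 0.0000 = 0.9462.

Power ≈ 0.946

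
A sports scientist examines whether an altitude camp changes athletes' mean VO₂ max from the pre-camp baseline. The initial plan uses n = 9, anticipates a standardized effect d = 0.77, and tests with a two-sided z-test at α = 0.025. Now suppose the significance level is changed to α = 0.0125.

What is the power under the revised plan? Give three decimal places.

δ = d·√n = 0.77 × √9 = 2.3100 (unchanged). New critical value: z_{0.0063} = 2.498.
Revised power = Φ(δ − 2.498) + Φ(−δ − 2.498) = Φ(-0.188) + Φ(-4.808) = 0.4256 + 0.0000 = 0.4256.

Power ≈ 0.426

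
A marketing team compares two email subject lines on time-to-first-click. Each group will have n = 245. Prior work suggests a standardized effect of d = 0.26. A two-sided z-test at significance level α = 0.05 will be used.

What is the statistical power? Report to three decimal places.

Noncentrality parameter: δ = d·√(n/2) = 0.26 × √(245/2) = 2.8777
Critical value for a two-sided test at α = 0.05: z_{α/2} = 1.960.
Power = Φ(δ − 1.960) + Φ(−δ − 1.960) = Φ(0.918) + Φ(-4.838) = 0.8206 + 0.0000 = 0.8206.

Power ≈ 0.821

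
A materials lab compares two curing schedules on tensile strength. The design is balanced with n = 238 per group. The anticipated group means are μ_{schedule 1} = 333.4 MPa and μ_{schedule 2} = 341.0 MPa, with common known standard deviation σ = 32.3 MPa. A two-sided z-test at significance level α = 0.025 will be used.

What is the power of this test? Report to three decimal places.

Standardized effect: d = |μ_{schedule 1} − μ_{schedule 2}| / σ = |333.4 − 341.0| / 32.3 = 0.2353
Noncentrality parameter: δ = d·√(n/2) = 0.2353 × √(238/2) = 2.5668
Two-sided α = 0.025 → critical value z_{0.0125} = 2.241.
Power = Φ(δ − 2.241) + Φ(−δ − 2.241) = Φ(0.325) + Φ(-4.808) = 0.6275 + 0.0000 = 0.6275.

Power ≈ 0.628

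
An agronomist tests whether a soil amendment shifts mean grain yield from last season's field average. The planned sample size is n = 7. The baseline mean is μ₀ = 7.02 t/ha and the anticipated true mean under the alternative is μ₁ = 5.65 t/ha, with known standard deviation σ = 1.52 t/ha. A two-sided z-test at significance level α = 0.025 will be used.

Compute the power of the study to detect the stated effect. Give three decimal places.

Standardized effect: d = |μ₁ − μ₀| / σ = |5.65 − 7.02| / 1.52 = 0.9013
Noncentrality parameter: δ = d·√n = 0.9013 × √7 = 2.3847
Critical value for a two-sided test at α = 0.025: z_{α/2} = 2.241.
Power = Φ(δ − 2.241) + Φ(−δ − 2.241) = Φ(0.143) + Φ(-4.626) = 0.5570 + 0.0000 = 0.5570.

Power ≈ 0.557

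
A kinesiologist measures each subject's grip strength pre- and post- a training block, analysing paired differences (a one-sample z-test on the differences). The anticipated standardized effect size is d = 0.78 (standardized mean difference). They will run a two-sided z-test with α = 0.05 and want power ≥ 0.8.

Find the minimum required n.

Set Φ(δ − 1.960) = 0.8; then δ − 1.960 = Φ⁻¹(0.8) = 0.842, giving δ = 2.802.
(The Φ(−δ − z_{α/2}) term is vanishingly small for δ > 0 and is dropped in the standard sample-size formula.)
δ = d·√n ⇒ n = (δ/d)² = (2.802 / 0.78)² = 12.90.
Round up to the next whole unit.

n = 13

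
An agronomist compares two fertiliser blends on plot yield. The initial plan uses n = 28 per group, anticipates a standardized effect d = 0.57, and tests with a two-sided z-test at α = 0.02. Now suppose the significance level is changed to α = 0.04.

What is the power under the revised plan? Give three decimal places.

δ = d·√(n/2) = 0.57 × √(28/2) = 2.1327 (unchanged). New critical value: z_{0.02} = 2.054.
Revised power = Φ(δ − 2.054) + Φ(−δ − 2.054) = Φ(0.079) + Φ(-4.186) = 0.5315 + 0.0000 = 0.5315.

Power ≈ 0.531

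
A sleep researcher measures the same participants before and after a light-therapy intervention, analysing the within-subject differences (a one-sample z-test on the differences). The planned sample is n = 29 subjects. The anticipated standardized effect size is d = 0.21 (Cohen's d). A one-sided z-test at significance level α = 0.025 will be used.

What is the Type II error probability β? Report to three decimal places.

β ≈ 0.796

Noncentrality parameter: δ = d·√n = 0.21 × √29 = 1.1309
Critical value for a one-sided test at α = 0.025: z_α = 1.960.
Power = Φ(δ − 1.960) = Φ(-0.829) = 0.2035.
Type II error: β = 1 − power = 1 − 0.2035 = 0.7965.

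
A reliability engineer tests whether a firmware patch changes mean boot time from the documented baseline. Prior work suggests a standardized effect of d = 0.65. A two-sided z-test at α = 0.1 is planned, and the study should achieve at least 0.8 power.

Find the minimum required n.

For power 0.8 need Φ(δ − z_{0.05}) = 0.8, so δ = z_{0.05} + z_{0.20} = 1.645 + 0.842 = 2.486.
(The Φ(−δ − z_{α/2}) term is vanishingly small for δ > 0 and is dropped in the standard sample-size formula.)
δ = d·√n ⇒ n = (δ/d)² = (2.486 / 0.65)² = 14.63.
Rounding up, n = 15.

n = 15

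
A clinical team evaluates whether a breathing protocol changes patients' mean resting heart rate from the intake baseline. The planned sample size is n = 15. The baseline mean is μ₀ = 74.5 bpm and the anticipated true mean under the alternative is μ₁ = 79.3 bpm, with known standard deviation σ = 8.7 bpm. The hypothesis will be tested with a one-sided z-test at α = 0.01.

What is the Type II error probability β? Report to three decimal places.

Standardized effect: d = |μ₁ − μ₀| / σ = |79.3 − 74.5| / 8.7 = 0.5517
Noncentrality parameter: δ = d·√n = 0.5517 × √15 = 2.1368
Critical value for a one-sided test at α = 0.01: z_α = 2.326.
Power = P(Z > 2.326 − δ) = Φ(-0.190) = 0.4248.
Type II error: β = 1 − power = 1 − 0.4248 = 0.5752.

β ≈ 0.575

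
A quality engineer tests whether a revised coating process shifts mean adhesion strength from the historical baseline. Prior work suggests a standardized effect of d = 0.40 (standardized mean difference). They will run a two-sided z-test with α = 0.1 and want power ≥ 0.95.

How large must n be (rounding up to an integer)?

n = 68

Set Φ(δ − 1.645) = 0.95; then δ − 1.645 = Φ⁻¹(0.95) = 1.645, giving δ = 3.290.
(For δ > 0 the lower-tail rejection region contributes negligibly to power, so the one-term inversion is standard.)
δ = d·√n ⇒ n = (δ/d)² = (3.290 / 0.40)² = 67.64.
Rounding up, n = 68.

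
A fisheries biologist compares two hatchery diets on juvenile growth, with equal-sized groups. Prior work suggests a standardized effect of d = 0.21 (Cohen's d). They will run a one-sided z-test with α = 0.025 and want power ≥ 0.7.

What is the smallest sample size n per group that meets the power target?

Set Φ(δ − 1.960) = 0.7; then δ − 1.960 = Φ⁻¹(0.7) = 0.524, giving δ = 2.484.
δ = d·√(n/2) ⇒ n = 2(δ/d)² = 2 × (2.484 / 0.21)² = 279.91.
Rounding up, n = 280 per group.

n = 280 per group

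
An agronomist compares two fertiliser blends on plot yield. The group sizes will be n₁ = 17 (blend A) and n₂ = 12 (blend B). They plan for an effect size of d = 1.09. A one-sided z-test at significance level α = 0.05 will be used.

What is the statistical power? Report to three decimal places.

Power ≈ 0.894

Noncentrality parameter: δ = d / √(1/n₁ + 1/n₂) = 1.09 / √(1/17 + 1/12) = 2.8910
One-sided α = 0.05 → critical value z_{0.05} = 1.645.
Power = Φ(δ − 1.645) = Φ(1.246) = 0.8936.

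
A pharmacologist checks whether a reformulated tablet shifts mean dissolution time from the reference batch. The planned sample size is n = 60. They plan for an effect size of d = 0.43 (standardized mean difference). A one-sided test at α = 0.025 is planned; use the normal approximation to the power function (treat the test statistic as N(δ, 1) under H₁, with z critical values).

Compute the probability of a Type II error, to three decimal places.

β ≈ 0.085

Noncentrality parameter: δ = d·√n = 0.43 × √60 = 3.3308
Critical value for a one-sided test at α = 0.025: z_α = 1.960.
Power = P(Z > 1.960 − δ) = Φ(1.371) = 0.9148.
Type II error: β = 1 − power = 1 − 0.9148 = 0.0852.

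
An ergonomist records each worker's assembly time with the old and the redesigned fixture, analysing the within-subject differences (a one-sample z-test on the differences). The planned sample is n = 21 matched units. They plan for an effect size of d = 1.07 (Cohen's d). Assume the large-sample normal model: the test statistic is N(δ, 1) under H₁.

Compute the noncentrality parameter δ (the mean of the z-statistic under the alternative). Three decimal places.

The noncentrality parameter scales effect size by the design's sample-size factor: δ = d·√n = 1.07 × √21 = 4.9034

δ ≈ 4.903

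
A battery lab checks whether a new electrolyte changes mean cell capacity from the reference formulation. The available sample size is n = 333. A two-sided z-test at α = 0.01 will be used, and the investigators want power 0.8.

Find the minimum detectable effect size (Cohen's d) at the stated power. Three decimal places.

d ≈ 0.187

Required noncentrality: δ = z_{0.005} + z_{0.20} = 2.576 + 0.842 = 3.417.
(Lower-tail contribution to power is negligible for δ > 0.)
δ = d·√n ⇒ d = δ/√n = 3.417/√333 = 0.1873.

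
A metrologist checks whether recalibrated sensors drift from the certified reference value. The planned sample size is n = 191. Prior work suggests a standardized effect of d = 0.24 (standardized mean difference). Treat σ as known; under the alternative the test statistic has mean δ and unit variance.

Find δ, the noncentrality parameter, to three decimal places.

δ ≈ 3.317

The noncentrality parameter scales effect size by the design's sample-size factor: δ = d·√n = 0.24 × √191 = 3.3169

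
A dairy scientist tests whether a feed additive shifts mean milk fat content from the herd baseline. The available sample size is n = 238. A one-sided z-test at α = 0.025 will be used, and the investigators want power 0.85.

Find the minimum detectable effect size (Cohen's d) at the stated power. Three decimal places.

Need Φ(δ − 1.960) = 0.85, so δ = 1.960 + 1.036 = 2.996.
δ = d·√n ⇒ d = δ/√n = 2.996/√238 = 0.1942.

d ≈ 0.194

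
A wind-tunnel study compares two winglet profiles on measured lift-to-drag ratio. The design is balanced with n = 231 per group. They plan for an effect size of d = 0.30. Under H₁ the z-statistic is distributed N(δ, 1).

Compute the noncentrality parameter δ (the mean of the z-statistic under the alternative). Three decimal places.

δ ≈ 3.224

The noncentrality parameter scales effect size by the design's sample-size factor: δ = d·√(n/2) = 0.30 × √(231/2) = 3.2241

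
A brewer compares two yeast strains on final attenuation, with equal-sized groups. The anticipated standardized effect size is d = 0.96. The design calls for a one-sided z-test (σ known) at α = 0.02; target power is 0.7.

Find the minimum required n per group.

n = 15 per group

For power 0.7 need Φ(δ − z_{0.02}) = 0.7, so δ = z_{0.02} + z_{0.30} = 2.054 + 0.524 = 2.578.
δ = d·√(n/2) ⇒ n = 2(δ/d)² = 2 × (2.578 / 0.96)² = 14.42.
Round up to the next whole unit.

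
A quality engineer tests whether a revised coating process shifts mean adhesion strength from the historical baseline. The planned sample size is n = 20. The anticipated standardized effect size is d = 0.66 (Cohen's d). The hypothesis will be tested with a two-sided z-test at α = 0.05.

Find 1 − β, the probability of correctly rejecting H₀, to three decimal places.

Power ≈ 0.839

Noncentrality parameter: δ = d·√n = 0.66 × √20 = 2.9516
Two-sided α = 0.05 → critical value z_{0.025} = 1.960.
Power = Φ(δ − 1.960) + Φ(−δ − 1.960) = Φ(0.992) + Φ(-4.912) = 0.8393 + 0.0000 = 0.8393.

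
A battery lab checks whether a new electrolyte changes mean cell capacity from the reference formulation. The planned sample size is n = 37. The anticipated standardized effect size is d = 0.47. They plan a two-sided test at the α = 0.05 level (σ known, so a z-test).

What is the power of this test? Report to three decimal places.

Power ≈ 0.816

Noncentrality parameter: δ = d·√n = 0.47 × √37 = 2.8589
Two-sided α = 0.05 → critical value z_{0.025} = 1.960.
Power = Φ(δ − 1.960) + Φ(−δ − 1.960) = Φ(0.899) + Φ(-4.819) = 0.8157 + 0.0000 = 0.8157.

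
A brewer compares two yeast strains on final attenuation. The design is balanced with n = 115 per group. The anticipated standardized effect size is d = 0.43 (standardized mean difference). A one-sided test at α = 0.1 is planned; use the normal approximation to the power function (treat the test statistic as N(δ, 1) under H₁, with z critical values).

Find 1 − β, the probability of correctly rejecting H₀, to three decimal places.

Power ≈ 0.976

Noncentrality parameter: δ = d·√(n/2) = 0.43 × √(115/2) = 3.2606
One-sided α = 0.1 → critical value z_{0.1} = 1.282.
Power = P(Z > 1.282 − δ) = Φ(1.979) = 0.9761.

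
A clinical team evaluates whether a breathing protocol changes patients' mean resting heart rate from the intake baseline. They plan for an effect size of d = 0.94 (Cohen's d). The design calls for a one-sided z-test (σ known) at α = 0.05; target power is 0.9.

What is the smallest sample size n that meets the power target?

For power 0.9 need Φ(δ − z_{0.05}) = 0.9, so δ = z_{0.05} + z_{0.10} = 1.645 + 1.282 = 2.926.
δ = d·√n ⇒ n = (δ/d)² = (2.926 / 0.94)² = 9.69.
Round up to the next whole unit.

n = 10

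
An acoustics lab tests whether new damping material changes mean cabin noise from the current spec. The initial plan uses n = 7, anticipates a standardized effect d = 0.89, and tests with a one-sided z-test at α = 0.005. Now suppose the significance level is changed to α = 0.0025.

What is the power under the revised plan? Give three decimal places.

δ = d·√n = 0.89 × √7 = 2.3547 (unchanged). New critical value: z_{0.0025} = 2.807.
Revised power = Φ(δ − 2.807) = Φ(-0.452) = 0.3255.

Power ≈ 0.326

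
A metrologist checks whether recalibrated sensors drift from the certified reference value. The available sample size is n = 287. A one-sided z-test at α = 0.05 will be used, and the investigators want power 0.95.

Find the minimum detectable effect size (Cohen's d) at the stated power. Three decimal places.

Need Φ(δ − 1.645) = 0.95, so δ = 1.645 + 1.645 = 3.290.
δ = d·√n ⇒ d = δ/√n = 3.290/√287 = 0.1942.

d ≈ 0.194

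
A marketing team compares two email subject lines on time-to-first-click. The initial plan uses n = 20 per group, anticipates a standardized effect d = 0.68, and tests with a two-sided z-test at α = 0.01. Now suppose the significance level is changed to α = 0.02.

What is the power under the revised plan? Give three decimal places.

δ = d·√(n/2) = 0.68 × √(20/2) = 2.1503 (unchanged). New critical value: z_{0.01} = 2.326.
Revised power = Φ(δ − 2.326) + Φ(−δ − 2.326) = Φ(-0.176) + Φ(-4.477) = 0.4301 + 0.0000 = 0.4302.

Power ≈ 0.430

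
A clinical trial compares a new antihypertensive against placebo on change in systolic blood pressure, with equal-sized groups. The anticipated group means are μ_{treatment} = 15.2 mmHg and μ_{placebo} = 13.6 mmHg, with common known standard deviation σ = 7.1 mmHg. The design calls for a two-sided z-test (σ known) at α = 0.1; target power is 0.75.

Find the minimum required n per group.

n = 212 per group

Standardized effect: d = |μ_{treatment} − μ_{placebo}| / σ = |15.2 − 13.6| / 7.1 = 0.2254
For power 0.75 need Φ(δ − z_{0.05}) = 0.75, so δ = z_{0.05} + z_{0.25} = 1.645 + 0.674 = 2.319.
(Ignoring the negligible lower-tail rejection probability gives the usual closed-form inversion.)
δ = d·√(n/2) ⇒ n = 2(δ/d)² = 2 × (2.319 / 0.2254)² = 211.85.
Round up to the next whole unit.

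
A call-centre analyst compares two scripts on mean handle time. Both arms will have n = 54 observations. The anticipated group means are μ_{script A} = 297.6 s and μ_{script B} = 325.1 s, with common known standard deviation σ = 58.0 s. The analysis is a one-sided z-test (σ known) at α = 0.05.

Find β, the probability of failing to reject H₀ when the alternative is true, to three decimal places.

Standardized effect: d = |μ_{script A} − μ_{script B}| / σ = |297.6 − 325.1| / 58.0 = 0.4741
Noncentrality parameter: δ = d·√(n/2) = 0.4741 × √(54/2) = 2.4637
Critical value for a one-sided test at α = 0.05: z_α = 1.645.
Power = P(Z > 1.645 − δ) = Φ(0.819) = 0.7936.
Type II error: β = 1 − power = 1 − 0.7936 = 0.2064.

β ≈ 0.206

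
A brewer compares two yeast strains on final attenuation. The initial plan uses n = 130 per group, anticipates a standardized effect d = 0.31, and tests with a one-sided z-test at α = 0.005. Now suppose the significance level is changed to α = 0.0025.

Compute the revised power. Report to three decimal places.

δ = d·√(n/2) = 0.31 × √(130/2) = 2.4993 (unchanged). New critical value: z_{0.0025} = 2.807.
Revised power = P(Z > 2.807 − δ) = Φ(-0.308) = 0.3791.

Power ≈ 0.379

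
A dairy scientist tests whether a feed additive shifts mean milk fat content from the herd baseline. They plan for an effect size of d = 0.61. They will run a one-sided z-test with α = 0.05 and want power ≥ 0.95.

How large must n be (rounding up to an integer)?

n = 30

For power 0.95 need Φ(δ − z_{0.05}) = 0.95, so δ = z_{0.05} + z_{0.05} = 1.645 + 1.645 = 3.290.
δ = d·√n ⇒ n = (δ/d)² = (3.290 / 0.61)² = 29.08.
Rounding up, n = 30.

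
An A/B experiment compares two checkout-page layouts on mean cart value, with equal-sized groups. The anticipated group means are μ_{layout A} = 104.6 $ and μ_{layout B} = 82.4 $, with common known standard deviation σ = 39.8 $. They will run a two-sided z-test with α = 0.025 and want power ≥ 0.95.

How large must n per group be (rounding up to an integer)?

n = 98 per group

Standardized effect: d = |μ_{layout A} − μ_{layout B}| / σ = |104.6 − 82.4| / 39.8 = 0.5578
Set Φ(δ − 2.241) = 0.95; then δ − 2.241 = Φ⁻¹(0.95) = 1.645, giving δ = 3.886.
(The Φ(−δ − z_{α/2}) term is vanishingly small for δ > 0 and is dropped in the standard sample-size formula.)
δ = d·√(n/2) ⇒ n = 2(δ/d)² = 2 × (3.886 / 0.5578)² = 97.09.
Rounding up, n = 98 per group.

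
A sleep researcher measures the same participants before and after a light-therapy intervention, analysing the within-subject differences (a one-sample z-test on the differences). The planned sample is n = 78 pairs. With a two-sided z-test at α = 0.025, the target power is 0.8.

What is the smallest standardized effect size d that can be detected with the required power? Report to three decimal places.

Need Φ(δ − 2.241) = 0.8, so δ = 2.241 + 0.842 = 3.083.
(Lower-tail contribution to power is negligible for δ > 0.)
δ = d·√n ⇒ d = δ/√n = 3.083/√78 = 0.3491.

d ≈ 0.349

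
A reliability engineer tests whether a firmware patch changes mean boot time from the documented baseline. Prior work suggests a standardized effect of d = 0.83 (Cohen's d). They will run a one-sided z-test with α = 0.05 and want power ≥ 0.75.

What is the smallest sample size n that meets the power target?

n = 8

Set Φ(δ − 1.645) = 0.75; then δ − 1.645 = Φ⁻¹(0.75) = 0.674, giving δ = 2.319.
δ = d·√n ⇒ n = (δ/d)² = (2.319 / 0.83)² = 7.81.
Round up to the next whole unit.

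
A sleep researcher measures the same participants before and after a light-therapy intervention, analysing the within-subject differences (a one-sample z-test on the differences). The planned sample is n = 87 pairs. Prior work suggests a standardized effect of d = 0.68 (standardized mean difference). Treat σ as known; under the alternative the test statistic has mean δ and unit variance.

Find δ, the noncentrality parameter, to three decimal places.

δ ≈ 6.343

The noncentrality parameter scales effect size by the design's sample-size factor: δ = d·√n = 0.68 × √87 = 6.3426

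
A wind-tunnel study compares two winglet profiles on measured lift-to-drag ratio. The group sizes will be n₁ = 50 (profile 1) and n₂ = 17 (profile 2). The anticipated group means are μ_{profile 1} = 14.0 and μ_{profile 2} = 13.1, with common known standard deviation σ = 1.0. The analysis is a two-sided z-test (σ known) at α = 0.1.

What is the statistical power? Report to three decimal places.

Power ≈ 0.941

Standardized effect: d = |μ_{profile 1} − μ_{profile 2}| / σ = |14.0 − 13.1| / 1.0 = 0.9000
Noncentrality parameter: λ = d / √(1/n₁ + 1/n₂) = 0.9000 / √(1/50 + 1/17) = 3.2056
Two-sided α = 0.1 → critical value z_{0.05} = 1.645.
Power = Φ(λ − 1.645) + Φ(−λ − 1.645) = Φ(1.561) + Φ(-4.850) = 0.9407 + 0.0000 = 0.9407.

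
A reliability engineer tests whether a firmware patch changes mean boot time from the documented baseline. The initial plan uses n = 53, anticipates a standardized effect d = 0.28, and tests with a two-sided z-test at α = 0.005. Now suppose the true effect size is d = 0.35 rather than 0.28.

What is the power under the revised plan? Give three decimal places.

With d = 0.35: δ = d·√n = 0.35 × √53 = 2.5480. Critical value z_{0.0025} = 2.807.
Revised power = Φ(δ − 2.807) + Φ(−δ − 2.807) = Φ(-0.259) + Φ(-5.355) = 0.3978 + 0.0000 = 0.3978.

Power ≈ 0.398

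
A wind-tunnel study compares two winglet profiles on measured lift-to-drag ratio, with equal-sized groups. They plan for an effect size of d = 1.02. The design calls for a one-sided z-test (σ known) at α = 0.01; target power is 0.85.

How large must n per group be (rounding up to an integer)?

n = 22 per group

Set Φ(δ − 2.326) = 0.85; then δ − 2.326 = Φ⁻¹(0.85) = 1.036, giving δ = 3.363.
δ = d·√(n/2) ⇒ n = 2(δ/d)² = 2 × (3.363 / 1.02)² = 21.74.
Rounding up, n = 22 per group.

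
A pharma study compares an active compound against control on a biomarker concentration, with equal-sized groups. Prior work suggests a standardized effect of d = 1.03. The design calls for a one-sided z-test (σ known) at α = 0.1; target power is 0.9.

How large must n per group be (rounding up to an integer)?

n = 13 per group

Set Φ(δ − 1.282) = 0.9; then δ − 1.282 = Φ⁻¹(0.9) = 1.282, giving δ = 2.563.
δ = d·√(n/2) ⇒ n = 2(δ/d)² = 2 × (2.563 / 1.03)² = 12.38.
Rounding up, n = 13 per group.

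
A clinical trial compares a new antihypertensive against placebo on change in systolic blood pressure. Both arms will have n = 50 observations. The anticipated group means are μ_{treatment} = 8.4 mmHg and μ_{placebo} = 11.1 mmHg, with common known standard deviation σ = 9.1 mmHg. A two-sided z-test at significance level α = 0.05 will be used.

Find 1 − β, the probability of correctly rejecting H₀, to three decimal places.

Standardized effect: d = |μ_{treatment} − μ_{placebo}| / σ = |8.4 − 11.1| / 9.1 = 0.2967
Noncentrality parameter: λ = d·√(n/2) = 0.2967 × √(50/2) = 1.4835
Two-sided α = 0.05 → critical value z_{0.025} = 1.960.
Power = Φ(λ − 1.960) + Φ(−λ − 1.960) = Φ(-0.476) + Φ(-3.443) = 0.3169 + 0.0003 = 0.3172.

Power ≈ 0.317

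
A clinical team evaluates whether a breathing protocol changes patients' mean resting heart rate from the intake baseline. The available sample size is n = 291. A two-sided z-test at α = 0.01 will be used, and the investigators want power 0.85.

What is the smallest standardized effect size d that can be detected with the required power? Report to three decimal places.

d ≈ 0.212

Required noncentrality: δ = z_{0.005} + z_{0.15} = 2.576 + 1.036 = 3.612.
(The second rejection-region term Φ(−δ − z_{α/2}) is negligible and dropped.)
δ = d·√n ⇒ d = δ/√n = 3.612/√291 = 0.2118.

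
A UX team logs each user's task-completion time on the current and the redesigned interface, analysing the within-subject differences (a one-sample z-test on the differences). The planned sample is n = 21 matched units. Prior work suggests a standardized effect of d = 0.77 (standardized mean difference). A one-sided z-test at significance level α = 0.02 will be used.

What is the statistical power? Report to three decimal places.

Noncentrality parameter: δ = d·√n = 0.77 × √21 = 3.5286
Critical value for a one-sided test at α = 0.02: z_α = 2.054.
Power = Φ(δ − 2.054) = Φ(1.475) = 0.9299.

Power ≈ 0.930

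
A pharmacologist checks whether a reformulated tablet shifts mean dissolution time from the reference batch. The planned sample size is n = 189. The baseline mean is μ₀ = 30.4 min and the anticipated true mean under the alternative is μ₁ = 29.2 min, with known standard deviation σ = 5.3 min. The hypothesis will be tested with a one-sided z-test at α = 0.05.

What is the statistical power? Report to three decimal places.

Power ≈ 0.929

Standardized effect: d = |μ₁ − μ₀| / σ = |29.2 − 30.4| / 5.3 = 0.2264
Noncentrality parameter: δ = d·√n = 0.2264 × √189 = 3.1127
One-sided α = 0.05 → critical value z_{0.05} = 1.645.
Power = P(Z > 1.645 − δ) = Φ(1.468) = 0.9289.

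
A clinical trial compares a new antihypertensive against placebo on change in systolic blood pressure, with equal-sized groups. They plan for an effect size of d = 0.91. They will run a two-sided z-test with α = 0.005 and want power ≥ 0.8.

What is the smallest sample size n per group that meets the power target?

Set Φ(δ − 2.807) = 0.8; then δ − 2.807 = Φ⁻¹(0.8) = 0.842, giving δ = 3.649.
(Ignoring the negligible lower-tail rejection probability gives the usual closed-form inversion.)
δ = d·√(n/2) ⇒ n = 2(δ/d)² = 2 × (3.649 / 0.91)² = 32.15.
Rounding up, n = 33 per group.

n = 33 per group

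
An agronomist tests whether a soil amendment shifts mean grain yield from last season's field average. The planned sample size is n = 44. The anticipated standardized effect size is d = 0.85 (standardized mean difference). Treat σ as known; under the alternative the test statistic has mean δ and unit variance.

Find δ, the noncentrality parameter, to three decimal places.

δ ≈ 5.638

δ = d·√n = 0.85 × √44 = 5.6383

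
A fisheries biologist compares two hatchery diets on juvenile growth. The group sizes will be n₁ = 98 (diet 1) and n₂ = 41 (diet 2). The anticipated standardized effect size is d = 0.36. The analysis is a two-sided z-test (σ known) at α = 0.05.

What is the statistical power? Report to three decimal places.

Power ≈ 0.490

Noncentrality parameter: δ = d / √(1/n₁ + 1/n₂) = 0.36 / √(1/98 + 1/41) = 1.9355
Critical value for a two-sided test at α = 0.05: z_{α/2} = 1.960.
Power = Φ(δ − 1.960) + Φ(−δ − 1.960) = Φ(-0.024) + Φ(-3.895) = 0.4903 + 0.0000 = 0.4903.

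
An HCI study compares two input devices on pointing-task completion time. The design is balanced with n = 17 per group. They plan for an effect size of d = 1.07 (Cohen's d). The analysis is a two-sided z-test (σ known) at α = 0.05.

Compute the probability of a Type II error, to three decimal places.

Noncentrality parameter: δ = d·√(n/2) = 1.07 × √(17/2) = 3.1196
Two-sided α = 0.05 → critical value z_{0.025} = 1.960.
Power = Φ(δ − 1.960) + Φ(−δ − 1.960) = Φ(1.160) + Φ(-5.080) = 0.8769 + 0.0000 = 0.8769.
Type II error: β = 1 − power = 1 − 0.8769 = 0.1231.

β ≈ 0.123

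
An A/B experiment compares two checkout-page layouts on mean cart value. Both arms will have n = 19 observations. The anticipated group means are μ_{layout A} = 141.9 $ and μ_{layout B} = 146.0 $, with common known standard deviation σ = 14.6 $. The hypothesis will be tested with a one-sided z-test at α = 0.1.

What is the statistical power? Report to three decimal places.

Standardized effect: d = |μ_{layout A} − μ_{layout B}| / σ = |141.9 − 146.0| / 14.6 = 0.2808
Noncentrality parameter: δ = d·√(n/2) = 0.2808 × √(19/2) = 0.8656
One-sided α = 0.1 → critical value z_{0.1} = 1.282.
Power = Φ(δ − 1.282) = Φ(-0.416) = 0.3387.

Power ≈ 0.339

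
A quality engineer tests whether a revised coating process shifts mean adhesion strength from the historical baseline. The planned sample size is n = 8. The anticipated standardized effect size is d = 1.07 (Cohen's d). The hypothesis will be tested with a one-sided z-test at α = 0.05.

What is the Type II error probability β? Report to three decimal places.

β ≈ 0.084

Noncentrality parameter: δ = d·√n = 1.07 × √8 = 3.0264
Critical value for a one-sided test at α = 0.05: z_α = 1.645.
Power = Φ(δ − 1.645) = Φ(1.382) = 0.9164.
Type II error: β = 1 − power = 1 − 0.9164 = 0.0836.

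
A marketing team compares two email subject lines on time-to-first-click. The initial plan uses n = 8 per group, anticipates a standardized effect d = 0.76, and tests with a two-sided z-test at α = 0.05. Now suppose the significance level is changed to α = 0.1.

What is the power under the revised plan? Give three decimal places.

δ = d·√(n/2) = 0.76 × √(8/2) = 1.5200 (unchanged). New critical value: z_{0.05} = 1.645.
Revised power = Φ(δ − 1.645) + Φ(−δ − 1.645) = Φ(-0.125) + Φ(-3.165) = 0.4503 + 0.0008 = 0.4511.

Power ≈ 0.451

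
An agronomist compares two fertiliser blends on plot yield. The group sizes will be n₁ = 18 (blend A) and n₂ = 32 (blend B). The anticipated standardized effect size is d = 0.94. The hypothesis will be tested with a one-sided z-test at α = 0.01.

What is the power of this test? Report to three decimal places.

Noncentrality parameter: δ = d / √(1/n₁ + 1/n₂) = 0.94 / √(1/18 + 1/32) = 3.1905
Critical value for a one-sided test at α = 0.01: z_α = 2.326.
Power = P(Z > 2.326 − δ) = Φ(0.864) = 0.8062.

Power ≈ 0.806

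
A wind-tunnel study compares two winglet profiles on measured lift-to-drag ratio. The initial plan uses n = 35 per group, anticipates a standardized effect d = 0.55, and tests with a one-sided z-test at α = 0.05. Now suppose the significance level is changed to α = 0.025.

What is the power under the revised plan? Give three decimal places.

δ = d·√(n/2) = 0.55 × √(35/2) = 2.3008 (unchanged). New critical value: z_{0.025} = 1.960.
Revised power = Φ(δ − 1.960) = Φ(0.341) = 0.6334.

Power ≈ 0.633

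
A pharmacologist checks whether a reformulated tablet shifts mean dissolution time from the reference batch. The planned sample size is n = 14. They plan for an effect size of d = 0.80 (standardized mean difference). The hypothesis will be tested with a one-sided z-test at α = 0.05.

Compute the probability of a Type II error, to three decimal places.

Noncentrality parameter: δ = d·√n = 0.80 × √14 = 2.9933
Critical value for a one-sided test at α = 0.05: z_α = 1.645.
Power = P(Z > 1.645 − δ) = Φ(1.348) = 0.9112.
Type II error: β = 1 − power = 1 − 0.9112 = 0.0888.

β ≈ 0.089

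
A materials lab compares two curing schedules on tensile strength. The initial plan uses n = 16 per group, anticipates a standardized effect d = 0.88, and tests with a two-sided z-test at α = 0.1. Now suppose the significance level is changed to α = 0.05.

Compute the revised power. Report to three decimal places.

δ = d·√(n/2) = 0.88 × √(16/2) = 2.4890 (unchanged). New critical value: z_{0.025} = 1.960.
Revised power = Φ(δ − 1.960) + Φ(−δ − 1.960) = Φ(0.529) + Φ(-4.449) = 0.7016 + 0.0000 = 0.7016.

Power ≈ 0.702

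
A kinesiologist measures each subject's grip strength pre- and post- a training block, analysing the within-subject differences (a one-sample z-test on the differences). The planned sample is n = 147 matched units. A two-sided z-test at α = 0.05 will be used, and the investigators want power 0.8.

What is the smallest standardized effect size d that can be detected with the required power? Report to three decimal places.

Required noncentrality: δ = z_{0.025} + z_{0.20} = 1.960 + 0.842 = 2.802.
(Lower-tail contribution to power is negligible for δ > 0.)
δ = d·√n ⇒ d = δ/√n = 2.802/√147 = 0.2311.

d ≈ 0.231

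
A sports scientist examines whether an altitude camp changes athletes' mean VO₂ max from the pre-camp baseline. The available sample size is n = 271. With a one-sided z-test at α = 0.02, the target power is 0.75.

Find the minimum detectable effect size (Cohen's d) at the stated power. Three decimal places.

Required noncentrality: δ = z_{0.02} + z_{0.25} = 2.054 + 0.674 = 2.728.
δ = d·√n ⇒ d = δ/√n = 2.728/√271 = 0.1657.

d ≈ 0.166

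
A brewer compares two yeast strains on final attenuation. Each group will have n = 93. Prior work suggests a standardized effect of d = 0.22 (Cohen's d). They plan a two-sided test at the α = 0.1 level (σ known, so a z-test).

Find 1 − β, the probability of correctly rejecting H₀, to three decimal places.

Noncentrality parameter: δ = d·√(n/2) = 0.22 × √(93/2) = 1.5002
Critical value for a two-sided test at α = 0.1: z_{α/2} = 1.645.
Power = Φ(δ − 1.645) + Φ(−δ − 1.645) = Φ(-0.145) + Φ(-3.145) = 0.4425 + 0.0008 = 0.4433.

Power ≈ 0.443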